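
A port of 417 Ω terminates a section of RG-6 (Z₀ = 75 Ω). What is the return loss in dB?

Γ = (417 − 75)/(417 + 75) = 0.695
RL = −20·log₁₀|Γ| = −20·log₁₀(0.695)

RL ≈ 3.16 dB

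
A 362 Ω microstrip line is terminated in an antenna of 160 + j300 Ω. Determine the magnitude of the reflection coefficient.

Γ = (Z_L − Z_0)/(Z_L + Z_0) = (-202 + j300)/(522 + j300)
|Γ| = 362/602

|Γ| ≈ 0.601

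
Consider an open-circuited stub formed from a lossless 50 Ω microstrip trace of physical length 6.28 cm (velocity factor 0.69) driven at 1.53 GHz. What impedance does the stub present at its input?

Z_in ≈ +j218 Ω

λ = v/f = 0.69·c / 1.53 GHz = 0.135 m
βl = 2π·l/λ = 2π × 0.464 = 167°
tan(βl) = -0.229
For an open-circuited stub, Z_in = −jZ_0·cot(βl) = −jZ_0/tan(βl)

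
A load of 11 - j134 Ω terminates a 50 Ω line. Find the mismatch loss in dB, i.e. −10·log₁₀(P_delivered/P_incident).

mismatch loss ≈ 9.94 dB

Γ = (-39 − j134)/(61 − j134), |Γ| = 0.948
|Γ|² = 0.899, so P_del/P_inc = 1 − |Γ|² = 0.101
ML = −10·log₁₀(1 − |Γ|²)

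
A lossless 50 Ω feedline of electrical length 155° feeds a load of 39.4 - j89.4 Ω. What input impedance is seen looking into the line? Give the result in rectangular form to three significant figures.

Z_in ≈ 295 − j26.2 Ω

tan(βl) = tan(155°) = -0.466
Z_in = Z_0·(Z_L + jZ_0·tanβl)/(Z_0 + jZ_L·tanβl)
     = 50·(39.4 − j113)/(8.31 − j18.4)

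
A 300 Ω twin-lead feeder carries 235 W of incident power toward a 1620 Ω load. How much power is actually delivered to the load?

Γ = (1620 − 300)/(1620 + 300) = 0.688
|Γ|² = 0.473
P_refl = |Γ|²·P_inc = 111 W, P_del = (1 − |Γ|²)·P_inc = 124 W

P_delivered ≈ 124 W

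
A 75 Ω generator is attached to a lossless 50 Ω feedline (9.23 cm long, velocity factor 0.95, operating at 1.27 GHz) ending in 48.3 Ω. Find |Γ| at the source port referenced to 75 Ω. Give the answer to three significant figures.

λ = v/f = 0.95·c / 1.27 GHz = 0.224 m
βl = 2π·l/λ = 2π × 0.411 = 148°
tan(βl) = -0.623
Z_in = Z_0·(Z_L + jZ_0·tanβl)/(Z_0 + jZ_L·tanβl) = 49.2 − j1.53 Ω
Γ_s = (Z_in − Z_s)/(Z_in + Z_s) = (-25.8 − j1.53)/(124 − j1.53), |Γ_s| = 0.208

|Γ| ≈ 0.208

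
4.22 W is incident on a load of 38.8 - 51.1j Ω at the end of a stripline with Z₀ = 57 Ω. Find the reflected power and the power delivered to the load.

P_reflected ≈ 1.05 W; P_delivered ≈ 3.17 W

|Γ| = |(-18.2 − j51.1)/(95.8 − j51.1)| = 0.5
|Γ|² = 0.25
P_refl = |Γ|²·P_inc = 1.05 W, P_del = (1 − |Γ|²)·P_inc = 3.17 W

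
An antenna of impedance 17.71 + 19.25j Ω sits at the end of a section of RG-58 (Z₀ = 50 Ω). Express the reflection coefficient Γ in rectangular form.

Γ ≈ -0.366 + j0.388

Γ = (Z_L − Z_0)/(Z_L + Z_0) = (-32.29 + j19.25)/(67.71 + j19.25)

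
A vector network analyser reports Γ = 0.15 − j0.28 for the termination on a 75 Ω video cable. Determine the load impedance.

Z_L = Z_0·(1 + Γ)/(1 − Γ) = 75·(1.15 − j0.28)/(0.85 + j0.28)

Z_L ≈ 84.2 − j52.4 Ω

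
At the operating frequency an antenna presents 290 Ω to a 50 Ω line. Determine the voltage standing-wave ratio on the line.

Γ = (290 − 50)/(290 + 50) = 0.706
VSWR = (1 + 0.706)/(1 − 0.706)

VSWR ≈ 5.8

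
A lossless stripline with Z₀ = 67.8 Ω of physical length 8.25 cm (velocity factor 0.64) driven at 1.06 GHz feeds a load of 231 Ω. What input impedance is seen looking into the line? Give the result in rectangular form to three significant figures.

λ = v/f = 0.64·c / 1.06 GHz = 0.181 m
βl = 2π·l/λ = 2π × 0.455 = 164°
tan(βl) = tan(164°) = -0.287
Z_in = Z_0·(Z_L + jZ_0·tanβl)/(Z_0 + jZ_L·tanβl)
     = 67.8·(231 − j19.5)/(67.8 − j66.4)

Z_in ≈ 128 + j106 Ω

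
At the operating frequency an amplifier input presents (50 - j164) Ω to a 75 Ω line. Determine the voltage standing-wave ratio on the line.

Γ = (Z_L − Z_0)/(Z_L + Z_0) = (-25 − j164)/(125 − j164)
|Γ| = 166/206 = 0.805
VSWR = (1 + |Γ|)/(1 − |Γ|) = 1.8/0.195

VSWR ≈ 9.23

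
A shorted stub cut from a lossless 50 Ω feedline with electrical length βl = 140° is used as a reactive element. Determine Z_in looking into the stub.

Z_in ≈ −j42 Ω

tan(βl) = -0.839
For a shorted stub, Z_in = jZ_0·tan(βl)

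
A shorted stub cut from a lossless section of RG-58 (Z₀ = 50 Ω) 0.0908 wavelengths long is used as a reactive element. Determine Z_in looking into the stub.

Z_in ≈ +j32.1 Ω

βl = 2π × 0.0908 = 32.7°
tan(βl) = 0.642
For a shorted stub, Z_in = jZ_0·tan(βl)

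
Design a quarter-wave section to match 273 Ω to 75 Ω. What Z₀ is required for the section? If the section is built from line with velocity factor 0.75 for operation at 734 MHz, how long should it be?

Z_qwt = √(Z_0·R_L) = √(75 × 273) = √20480
λ = 0.75·c/f = 0.307 m, so l = λ/4 = 0.0766 m

Z_qwt ≈ 143 Ω; length ≈ 7.66 cm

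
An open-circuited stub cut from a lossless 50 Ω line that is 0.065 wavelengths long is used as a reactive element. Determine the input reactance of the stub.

βl = 2π × 0.065 = 23.4°
tan(βl) = 0.433
For an open-circuited stub, Z_in = −jZ_0·cot(βl) = −jZ_0/tan(βl)

X_in ≈ -116 Ω (capacitive)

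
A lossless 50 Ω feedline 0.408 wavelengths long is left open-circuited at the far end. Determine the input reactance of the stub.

βl = 2π × 0.408 = 147°
tan(βl) = -0.652
For an open-circuited stub, Z_in = −jZ_0·cot(βl) = −jZ_0/tan(βl)

X_in ≈ 76.6 Ω (inductive)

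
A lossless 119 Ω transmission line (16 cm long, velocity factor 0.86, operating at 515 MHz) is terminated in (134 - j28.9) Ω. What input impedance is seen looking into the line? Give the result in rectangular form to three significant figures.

Z_in ≈ 124 + j30.9 Ω

λ = v/f = 0.86·c / 515 MHz = 0.501 m
βl = 2π·l/λ = 2π × 0.319 = 115°
tan(βl) = tan(115°) = -2.15
Z_in = Z_0·(Z_L + jZ_0·tanβl)/(Z_0 + jZ_L·tanβl)
     = 119·(134 − j284)/(57 − j288)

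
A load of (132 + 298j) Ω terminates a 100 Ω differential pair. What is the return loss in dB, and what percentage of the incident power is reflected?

RL ≈ 2.01 dB; 63% of incident power reflected

Γ = (32 + j298)/(232 + j298), |Γ| = 0.794
RL = −20·log₁₀(0.794) = 2.01 dB
P_refl/P_inc = |Γ|² = 0.63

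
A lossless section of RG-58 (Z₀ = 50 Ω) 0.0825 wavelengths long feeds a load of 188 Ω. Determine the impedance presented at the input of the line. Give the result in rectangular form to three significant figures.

Z_in ≈ 44.5 − j66.9 Ω

βl = 2π × 0.0825 = 29.7°
tan(βl) = tan(29.7°) = 0.57
Z_in = Z_0·(Z_L + jZ_0·tanβl)/(Z_0 + jZ_L·tanβl)
     = 50·(188 + j28.5)/(50 + j107)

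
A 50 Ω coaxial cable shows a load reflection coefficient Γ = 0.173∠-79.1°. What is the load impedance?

Z_L = Z_0·(1 + Γ)/(1 − Γ) = 50·(1.03 − j0.17)/(0.967 + j0.17)

Z_L ≈ 50.3 − j17.6 Ω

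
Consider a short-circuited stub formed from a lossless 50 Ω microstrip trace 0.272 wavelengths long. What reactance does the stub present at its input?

X_in ≈ -359 Ω (capacitive)

βl = 2π × 0.272 = 97.9°
tan(βl) = -7.19
For a short-circuited stub, Z_in = jZ_0·tan(βl)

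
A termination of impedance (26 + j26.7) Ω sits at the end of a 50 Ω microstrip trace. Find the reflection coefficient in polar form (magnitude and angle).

Γ ≈ 0.446 ∠ 113°

Γ = (Z_L − Z_0)/(Z_L + Z_0) = (-24 + j26.7)/(76 + j26.7)
|Γ| = 35.9/80.6 = 0.446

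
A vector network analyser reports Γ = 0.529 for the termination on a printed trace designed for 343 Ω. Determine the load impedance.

Z_L = Z_0·(1 + Γ)/(1 − Γ) = 343·(1.53)/(0.471)

Z_L ≈ 1110 Ω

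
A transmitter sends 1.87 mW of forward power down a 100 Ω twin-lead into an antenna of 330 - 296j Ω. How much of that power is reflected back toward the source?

|Γ| = |(230 − j296)/(430 − j296)| = 0.718
|Γ|² = 0.516
P_refl = |Γ|²·P_inc = 0.964 mW, P_del = (1 − |Γ|²)·P_inc = 0.906 mW

P_reflected ≈ 0.964 mW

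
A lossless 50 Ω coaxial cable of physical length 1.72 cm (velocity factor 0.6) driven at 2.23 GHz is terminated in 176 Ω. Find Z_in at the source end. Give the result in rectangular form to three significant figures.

Z_in ≈ 14.9 − j10.8 Ω

λ = v/f = 0.6·c / 2.23 GHz = 0.0807 m
βl = 2π·l/λ = 2π × 0.213 = 76.7°
tan(βl) = tan(76.7°) = 4.23
Z_in = Z_0·(Z_L + jZ_0·tanβl)/(Z_0 + jZ_L·tanβl)
     = 50·(176 + j212)/(50 + j745)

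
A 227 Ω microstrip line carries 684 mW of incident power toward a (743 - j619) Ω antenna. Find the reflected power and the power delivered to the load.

|Γ| = |(516 − j619)/(970 − j619)| = 0.7
|Γ|² = 0.49
P_refl = |Γ|²·P_inc = 335 mW, P_del = (1 − |Γ|²)·P_inc = 349 mW

P_reflected ≈ 335 mW; P_delivered ≈ 349 mW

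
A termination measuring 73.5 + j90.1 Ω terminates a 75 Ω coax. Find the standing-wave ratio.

VSWR ≈ 3.16

Γ = (Z_L − Z_0)/(Z_L + Z_0) = (-1.5 + j90.1)/(148.5 + j90.1)
|Γ| = 90.1/174 = 0.519
VSWR = (1 + |Γ|)/(1 − |Γ|) = 1.52/0.481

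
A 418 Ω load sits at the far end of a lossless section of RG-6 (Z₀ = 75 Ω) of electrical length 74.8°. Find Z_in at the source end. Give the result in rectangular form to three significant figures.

Z_in ≈ 14.4 − j19.7 Ω

tan(βl) = tan(74.8°) = 3.68
Z_in = Z_0·(Z_L + jZ_0·tanβl)/(Z_0 + jZ_L·tanβl)
     = 75·(418 + j276)/(75 + j1540)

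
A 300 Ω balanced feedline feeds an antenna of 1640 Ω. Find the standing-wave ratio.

VSWR ≈ 5.47

For a purely resistive load, VSWR = R_L/Z_0 or Z_0/R_L (whichever > 1) = 1640/300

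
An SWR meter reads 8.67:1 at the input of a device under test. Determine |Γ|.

|Γ| = (S − 1)/(S + 1) = (8.67 − 1)/(8.67 + 1) = 7.67/9.67

|Γ| ≈ 0.793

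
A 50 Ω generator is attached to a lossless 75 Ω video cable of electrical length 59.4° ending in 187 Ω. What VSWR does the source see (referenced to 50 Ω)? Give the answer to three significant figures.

VSWR ≈ 2.28

tan(βl) = 1.69
Z_in = Z_0·(Z_L + jZ_0·tanβl)/(Z_0 + jZ_L·tanβl) = 38.4 − j35.2 Ω
Γ_s = (Z_in − Z_s)/(Z_in + Z_s) = (-11.6 − j35.2)/(88.4 − j35.2), |Γ_s| = 0.39
VSWR = (1 + |Γ_s|)/(1 − |Γ_s|)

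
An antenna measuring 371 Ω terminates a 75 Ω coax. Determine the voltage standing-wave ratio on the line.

Γ = (371 − 75)/(371 + 75) = 0.664
VSWR = (1 + 0.664)/(1 − 0.664)

VSWR ≈ 4.95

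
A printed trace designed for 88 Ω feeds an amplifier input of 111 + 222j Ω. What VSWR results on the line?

VSWR ≈ 6.96

Γ = (Z_L − Z_0)/(Z_L + Z_0) = (23 + j222)/(199 + j222)
|Γ| = 223/298 = 0.749
VSWR = (1 + |Γ|)/(1 − |Γ|) = 1.75/0.251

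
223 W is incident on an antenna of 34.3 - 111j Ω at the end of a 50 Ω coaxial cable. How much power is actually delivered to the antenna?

P_delivered ≈ 78.7 W

|Γ| = |(-15.7 − j111)/(84.3 − j111)| = 0.804
|Γ|² = 0.647
P_refl = |Γ|²·P_inc = 144 W, P_del = (1 − |Γ|²)·P_inc = 78.7 W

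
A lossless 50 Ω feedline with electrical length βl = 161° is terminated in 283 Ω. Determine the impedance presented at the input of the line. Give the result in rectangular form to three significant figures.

Z_in ≈ 66 + j111 Ω

tan(βl) = tan(161°) = -0.344
Z_in = Z_0·(Z_L + jZ_0·tanβl)/(Z_0 + jZ_L·tanβl)
     = 50·(283 − j17.2)/(50 − j97.4)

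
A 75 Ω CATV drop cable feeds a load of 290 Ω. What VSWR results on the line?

Γ = (290 − 75)/(290 + 75) = 0.589
VSWR = (1 + 0.589)/(1 − 0.589)

VSWR ≈ 3.87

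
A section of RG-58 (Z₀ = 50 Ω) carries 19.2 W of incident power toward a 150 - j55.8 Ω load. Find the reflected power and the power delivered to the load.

|Γ| = |(100 − j55.8)/(200 − j55.8)| = 0.552
|Γ|² = 0.304
P_refl = |Γ|²·P_inc = 5.84 W, P_del = (1 − |Γ|²)·P_inc = 13.4 W

P_reflected ≈ 5.84 W; P_delivered ≈ 13.4 W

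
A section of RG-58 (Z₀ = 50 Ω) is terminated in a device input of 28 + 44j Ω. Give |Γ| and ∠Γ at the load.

Γ = (Z_L − Z_0)/(Z_L + Z_0) = (-22 + j44)/(78 + j44)
|Γ| = 49.2/89.6 = 0.549

Γ ≈ 0.549 ∠ 87.1°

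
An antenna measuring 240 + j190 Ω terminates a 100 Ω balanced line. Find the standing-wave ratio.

VSWR ≈ 4.08

Γ = (Z_L − Z_0)/(Z_L + Z_0) = (140 + j190)/(340 + j190)
|Γ| = 236/389 = 0.606
VSWR = (1 + |Γ|)/(1 − |Γ|) = 1.61/0.394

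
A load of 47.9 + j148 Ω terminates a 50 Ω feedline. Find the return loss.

Γ = (-2.1 + j148)/(97.9 + j148), |Γ| = 0.834
RL = −20·log₁₀|Γ| = −20·log₁₀(0.834)

RL ≈ 1.58 dB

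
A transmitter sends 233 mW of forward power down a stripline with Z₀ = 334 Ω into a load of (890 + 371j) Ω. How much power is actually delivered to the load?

|Γ| = |(556 + j371)/(1224 + j371)| = 0.523
|Γ|² = 0.273
P_refl = |Γ|²·P_inc = 63.6 mW, P_del = (1 − |Γ|²)·P_inc = 169 mW

P_delivered ≈ 169 mW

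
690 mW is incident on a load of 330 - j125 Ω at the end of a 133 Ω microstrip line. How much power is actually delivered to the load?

|Γ| = |(197 − j125)/(463 − j125)| = 0.486
|Γ|² = 0.237
P_refl = |Γ|²·P_inc = 163 mW, P_del = (1 − |Γ|²)·P_inc = 527 mW

P_delivered ≈ 527 mW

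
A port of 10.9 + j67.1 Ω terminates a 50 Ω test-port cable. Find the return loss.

RL ≈ 1.34 dB

Γ = (-39.1 + j67.1)/(60.9 + j67.1), |Γ| = 0.857
RL = −20·log₁₀|Γ| = −20·log₁₀(0.857)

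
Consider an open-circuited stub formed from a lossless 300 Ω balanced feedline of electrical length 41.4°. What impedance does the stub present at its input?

tan(βl) = 0.882
For an open-circuited stub, Z_in = −jZ_0·cot(βl) = −jZ_0/tan(βl)

Z_in ≈ −j340 Ω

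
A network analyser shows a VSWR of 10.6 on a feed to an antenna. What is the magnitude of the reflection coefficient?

|Γ| = (S − 1)/(S + 1) = (10.6 − 1)/(10.6 + 1) = 9.6/11.6

|Γ| ≈ 0.828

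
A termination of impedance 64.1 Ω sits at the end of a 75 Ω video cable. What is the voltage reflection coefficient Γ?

Γ = (Z_L − Z_0)/(Z_L + Z_0) = (64.1 − 75)/(64.1 + 75) = -10.9/139.1

Γ = -0.0784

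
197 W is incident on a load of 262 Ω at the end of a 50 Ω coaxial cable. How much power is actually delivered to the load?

P_delivered ≈ 106 W

Γ = (262 − 50)/(262 + 50) = 0.679
|Γ|² = 0.462
P_refl = |Γ|²·P_inc = 91 W, P_del = (1 − |Γ|²)·P_inc = 106 W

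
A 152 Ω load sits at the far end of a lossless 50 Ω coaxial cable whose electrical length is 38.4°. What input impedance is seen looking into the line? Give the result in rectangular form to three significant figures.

Z_in ≈ 36.4 − j48 Ω

tan(βl) = tan(38.4°) = 0.793
Z_in = Z_0·(Z_L + jZ_0·tanβl)/(Z_0 + jZ_L·tanβl)
     = 50·(152 + j39.6)/(50 + j120)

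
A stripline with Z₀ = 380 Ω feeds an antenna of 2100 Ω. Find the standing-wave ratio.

For a purely resistive load, VSWR = R_L/Z_0 or Z_0/R_L (whichever > 1) = 2100/380

VSWR ≈ 5.53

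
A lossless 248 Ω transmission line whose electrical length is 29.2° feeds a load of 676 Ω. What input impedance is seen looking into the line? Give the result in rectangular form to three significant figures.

Z_in ≈ 267 − j268 Ω

tan(βl) = tan(29.2°) = 0.559
Z_in = Z_0·(Z_L + jZ_0·tanβl)/(Z_0 + jZ_L·tanβl)
     = 248·(676 + j139)/(248 + j378)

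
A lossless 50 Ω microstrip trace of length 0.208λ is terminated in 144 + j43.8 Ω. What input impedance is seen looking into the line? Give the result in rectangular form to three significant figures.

Z_in ≈ 17.8 − j17.3 Ω

βl = 2π × 0.208 = 74.9°
tan(βl) = tan(74.9°) = 3.7
Z_in = Z_0·(Z_L + jZ_0·tanβl)/(Z_0 + jZ_L·tanβl)
     = 50·(144 + j229)/(-112 + j533)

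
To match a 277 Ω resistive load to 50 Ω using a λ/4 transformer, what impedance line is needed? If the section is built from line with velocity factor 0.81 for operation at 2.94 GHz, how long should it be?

Z_qwt = √(Z_0·R_L) = √(50 × 277) = √13850
λ = 0.81·c/f = 0.0827 m, so l = λ/4 = 0.0207 m

Z_qwt ≈ 118 Ω; length ≈ 2.07 cm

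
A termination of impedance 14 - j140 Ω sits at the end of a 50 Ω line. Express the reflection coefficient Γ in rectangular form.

Γ ≈ 0.73 − j0.591

Γ = (Z_L − Z_0)/(Z_L + Z_0) = (-36 − j140)/(64 − j140)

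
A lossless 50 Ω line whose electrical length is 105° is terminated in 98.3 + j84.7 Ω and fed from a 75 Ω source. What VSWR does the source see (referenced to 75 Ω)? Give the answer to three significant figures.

VSWR ≈ 5.49

tan(βl) = -3.73
Z_in = Z_0·(Z_L + jZ_0·tanβl)/(Z_0 + jZ_L·tanβl) = 13.7 − j0.232 Ω
Γ_s = (Z_in − Z_s)/(Z_in + Z_s) = (-61.3 − j0.232)/(88.7 − j0.232), |Γ_s| = 0.692
VSWR = (1 + |Γ_s|)/(1 − |Γ_s|)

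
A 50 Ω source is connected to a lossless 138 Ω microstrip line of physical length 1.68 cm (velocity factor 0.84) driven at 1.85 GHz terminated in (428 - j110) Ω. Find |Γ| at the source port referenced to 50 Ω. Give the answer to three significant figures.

|Γ| ≈ 0.662

λ = v/f = 0.84·c / 1.85 GHz = 0.136 m
βl = 2π·l/λ = 2π × 0.123 = 44.4°
tan(βl) = 0.979
Z_in = Z_0·(Z_L + jZ_0·tanβl)/(Z_0 + jZ_L·tanβl) = 67.6 − j101 Ω
Γ_s = (Z_in − Z_s)/(Z_in + Z_s) = (17.6 − j101)/(118 − j101), |Γ_s| = 0.662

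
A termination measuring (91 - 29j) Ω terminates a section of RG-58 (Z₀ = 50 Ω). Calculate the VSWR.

VSWR ≈ 2.07

Γ = (Z_L − Z_0)/(Z_L + Z_0) = (41 − j29)/(141 − j29)
|Γ| = 50.2/144 = 0.349
VSWR = (1 + |Γ|)/(1 − |Γ|) = 1.35/0.651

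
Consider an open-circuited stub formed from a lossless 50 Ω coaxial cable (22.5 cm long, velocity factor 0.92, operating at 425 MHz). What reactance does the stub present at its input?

X_in ≈ 34.7 Ω (inductive)

λ = v/f = 0.92·c / 425 MHz = 0.649 m
βl = 2π·l/λ = 2π × 0.346 = 125°
tan(βl) = -1.44
For an open-circuited stub, Z_in = −jZ_0·cot(βl) = −jZ_0/tan(βl)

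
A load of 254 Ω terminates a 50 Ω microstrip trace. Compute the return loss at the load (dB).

RL ≈ 3.46 dB

Γ = (254 − 50)/(254 + 50) = 0.671
RL = −20·log₁₀|Γ| = −20·log₁₀(0.671)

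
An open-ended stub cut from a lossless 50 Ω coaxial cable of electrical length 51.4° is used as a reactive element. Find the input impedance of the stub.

Z_in ≈ −j39.9 Ω

tan(βl) = 1.25
For an open-ended stub, Z_in = −jZ_0·cot(βl) = −jZ_0/tan(βl)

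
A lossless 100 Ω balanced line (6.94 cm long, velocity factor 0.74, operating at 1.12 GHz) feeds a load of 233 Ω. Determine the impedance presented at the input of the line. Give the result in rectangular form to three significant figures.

λ = v/f = 0.74·c / 1.12 GHz = 0.198 m
βl = 2π·l/λ = 2π × 0.35 = 126°
tan(βl) = tan(126°) = -1.37
Z_in = Z_0·(Z_L + jZ_0·tanβl)/(Z_0 + jZ_L·tanβl)
     = 100·(233 − j137)/(100 − j320)

Z_in ≈ 59.8 + j54.1 Ω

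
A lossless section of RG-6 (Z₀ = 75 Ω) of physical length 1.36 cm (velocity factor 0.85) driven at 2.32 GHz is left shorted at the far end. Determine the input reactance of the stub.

λ = v/f = 0.85·c / 2.32 GHz = 0.11 m
βl = 2π·l/λ = 2π × 0.124 = 44.5°
tan(βl) = 0.984
For a shorted stub, Z_in = jZ_0·tan(βl)

X_in ≈ 73.8 Ω (inductive)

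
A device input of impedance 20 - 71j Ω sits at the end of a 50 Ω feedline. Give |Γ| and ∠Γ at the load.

Γ = (Z_L − Z_0)/(Z_L + Z_0) = (-30 − j71)/(70 − j71)
|Γ| = 77.1/99.7 = 0.773

Γ ≈ 0.773 ∠ -67.5°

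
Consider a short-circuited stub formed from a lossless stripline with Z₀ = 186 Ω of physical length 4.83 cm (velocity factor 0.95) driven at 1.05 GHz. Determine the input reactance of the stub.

X_in ≈ 382 Ω (inductive)

λ = v/f = 0.95·c / 1.05 GHz = 0.271 m
βl = 2π·l/λ = 2π × 0.178 = 64.1°
tan(βl) = 2.06
For a short-circuited stub, Z_in = jZ_0·tan(βl)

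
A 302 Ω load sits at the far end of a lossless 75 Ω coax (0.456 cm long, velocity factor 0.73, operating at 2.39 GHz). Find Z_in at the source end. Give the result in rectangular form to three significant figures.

Z_in ≈ 124 − j137 Ω

λ = v/f = 0.73·c / 2.39 GHz = 0.0916 m
βl = 2π·l/λ = 2π × 0.0498 = 17.9°
tan(βl) = tan(17.9°) = 0.323
Z_in = Z_0·(Z_L + jZ_0·tanβl)/(Z_0 + jZ_L·tanβl)
     = 75·(302 + j24.2)/(75 + j97.6)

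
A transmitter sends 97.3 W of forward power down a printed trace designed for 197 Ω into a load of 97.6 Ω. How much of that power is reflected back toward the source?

Γ = (97.6 − 197)/(97.6 + 197) = -0.337
|Γ|² = 0.114
P_refl = |Γ|²·P_inc = 11.1 W, P_del = (1 − |Γ|²)·P_inc = 86.2 W

P_reflected ≈ 11.1 W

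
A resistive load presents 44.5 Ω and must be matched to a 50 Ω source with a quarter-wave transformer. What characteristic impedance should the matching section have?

Z_qwt = √(Z_0·R_L) = √(50 × 44.5) = √2225

Z_qwt ≈ 47.2 Ω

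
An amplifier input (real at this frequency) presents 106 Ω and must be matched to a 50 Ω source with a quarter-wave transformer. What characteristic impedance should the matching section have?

Z_qwt ≈ 72.8 Ω

Z_qwt = √(Z_0·R_L) = √(50 × 106) = √5300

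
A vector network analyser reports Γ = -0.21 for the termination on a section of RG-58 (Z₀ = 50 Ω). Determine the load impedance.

Z_L = Z_0·(1 + Γ)/(1 − Γ) = 50·(0.79)/(1.21)

Z_L ≈ 32.6 Ω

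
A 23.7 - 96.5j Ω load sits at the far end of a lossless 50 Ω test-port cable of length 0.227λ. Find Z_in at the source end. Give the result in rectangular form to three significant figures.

Z_in ≈ 5.34 + j16.1 Ω

βl = 2π × 0.227 = 81.7°
tan(βl) = tan(81.7°) = 6.87
Z_in = Z_0·(Z_L + jZ_0·tanβl)/(Z_0 + jZ_L·tanβl)
     = 50·(23.7 + j247)/(713 + j163)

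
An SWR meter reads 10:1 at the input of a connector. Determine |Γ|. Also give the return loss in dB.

|Γ| ≈ 0.818; return loss ≈ 1.74 dB

|Γ| = (S − 1)/(S + 1) = (10 − 1)/(10 + 1) = 9/11
RL = −20·log₁₀|Γ| = −20·log₁₀(0.818)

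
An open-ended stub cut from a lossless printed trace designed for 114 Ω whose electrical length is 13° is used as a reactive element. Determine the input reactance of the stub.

X_in ≈ -494 Ω (capacitive)

tan(βl) = 0.231
For an open-ended stub, Z_in = −jZ_0·cot(βl) = −jZ_0/tan(βl)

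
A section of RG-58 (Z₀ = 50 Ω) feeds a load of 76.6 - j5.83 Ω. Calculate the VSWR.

Γ = (Z_L − Z_0)/(Z_L + Z_0) = (26.6 − j5.83)/(126.6 − j5.83)
|Γ| = 27.2/127 = 0.215
VSWR = (1 + |Γ|)/(1 − |Γ|) = 1.21/0.785

VSWR ≈ 1.55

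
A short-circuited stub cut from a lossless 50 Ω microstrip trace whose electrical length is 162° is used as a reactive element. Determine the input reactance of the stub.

tan(βl) = -0.325
For a short-circuited stub, Z_in = jZ_0·tan(βl)

X_in ≈ -16.2 Ω (capacitive)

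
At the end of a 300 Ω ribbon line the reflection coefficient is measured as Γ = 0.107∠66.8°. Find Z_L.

Z_L ≈ 320 + j63.6 Ω

Z_L = Z_0·(1 + Γ)/(1 − Γ) = 300·(1.04 + j0.0983)/(0.958 − j0.0983)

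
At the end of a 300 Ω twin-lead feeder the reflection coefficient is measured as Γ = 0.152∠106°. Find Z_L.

Z_L ≈ 265 + j79.2 Ω

Z_L = Z_0·(1 + Γ)/(1 − Γ) = 300·(0.958 + j0.146)/(1.04 − j0.146)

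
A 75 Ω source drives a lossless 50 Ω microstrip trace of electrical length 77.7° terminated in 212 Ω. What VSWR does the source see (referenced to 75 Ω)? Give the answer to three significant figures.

VSWR ≈ 6.2

tan(βl) = 4.59
Z_in = Z_0·(Z_L + jZ_0·tanβl)/(Z_0 + jZ_L·tanβl) = 12.3 − j10.3 Ω
Γ_s = (Z_in − Z_s)/(Z_in + Z_s) = (-62.7 − j10.3)/(87.3 − j10.3), |Γ_s| = 0.722
VSWR = (1 + |Γ_s|)/(1 − |Γ_s|)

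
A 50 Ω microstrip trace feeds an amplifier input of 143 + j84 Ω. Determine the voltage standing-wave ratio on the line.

Γ = (Z_L − Z_0)/(Z_L + Z_0) = (93 + j84)/(193 + j84)
|Γ| = 125/210 = 0.595
VSWR = (1 + |Γ|)/(1 − |Γ|) = 1.6/0.405

VSWR ≈ 3.94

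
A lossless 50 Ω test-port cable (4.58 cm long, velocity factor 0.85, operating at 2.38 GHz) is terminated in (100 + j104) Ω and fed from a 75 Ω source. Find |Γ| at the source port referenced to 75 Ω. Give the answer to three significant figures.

|Γ| ≈ 0.642

λ = v/f = 0.85·c / 2.38 GHz = 0.107 m
βl = 2π·l/λ = 2π × 0.427 = 154°
tan(βl) = -0.49
Z_in = Z_0·(Z_L + jZ_0·tanβl)/(Z_0 + jZ_L·tanβl) = 24.6 + j51.3 Ω
Γ_s = (Z_in − Z_s)/(Z_in + Z_s) = (-50.4 + j51.3)/(99.6 + j51.3), |Γ_s| = 0.642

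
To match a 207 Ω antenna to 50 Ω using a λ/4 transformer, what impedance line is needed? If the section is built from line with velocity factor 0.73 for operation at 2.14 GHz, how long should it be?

Z_qwt = √(Z_0·R_L) = √(50 × 207) = √10350
λ = 0.73·c/f = 0.102 m, so l = λ/4 = 0.0256 m

Z_qwt ≈ 102 Ω; length ≈ 2.56 cm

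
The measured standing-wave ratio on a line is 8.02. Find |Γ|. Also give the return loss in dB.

|Γ| ≈ 0.778; return loss ≈ 2.18 dB

|Γ| = (S − 1)/(S + 1) = (8.02 − 1)/(8.02 + 1) = 7.02/9.02
RL = −20·log₁₀|Γ| = −20·log₁₀(0.778)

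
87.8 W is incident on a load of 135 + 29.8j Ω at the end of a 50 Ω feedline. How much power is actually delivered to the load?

P_delivered ≈ 67.5 W

|Γ| = |(85 + j29.8)/(185 + j29.8)| = 0.481
|Γ|² = 0.231
P_refl = |Γ|²·P_inc = 20.3 W, P_del = (1 − |Γ|²)·P_inc = 67.5 W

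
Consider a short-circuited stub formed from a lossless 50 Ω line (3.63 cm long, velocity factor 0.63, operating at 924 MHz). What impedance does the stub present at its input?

Z_in ≈ +j102 Ω

λ = v/f = 0.63·c / 924 MHz = 0.205 m
βl = 2π·l/λ = 2π × 0.177 = 63.9°
tan(βl) = 2.04
For a short-circuited stub, Z_in = jZ_0·tan(βl)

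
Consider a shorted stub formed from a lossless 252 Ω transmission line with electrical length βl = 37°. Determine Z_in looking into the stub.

tan(βl) = 0.754
For a shorted stub, Z_in = jZ_0·tan(βl)

Z_in ≈ +j190 Ω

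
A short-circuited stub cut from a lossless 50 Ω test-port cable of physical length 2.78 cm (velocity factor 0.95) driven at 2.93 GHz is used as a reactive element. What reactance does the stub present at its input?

X_in ≈ -218 Ω (capacitive)

λ = v/f = 0.95·c / 2.93 GHz = 0.0973 m
βl = 2π·l/λ = 2π × 0.286 = 103°
tan(βl) = -4.37
For a short-circuited stub, Z_in = jZ_0·tan(βl)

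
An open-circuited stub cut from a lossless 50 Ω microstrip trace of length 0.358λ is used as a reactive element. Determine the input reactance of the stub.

X_in ≈ 40.3 Ω (inductive)

βl = 2π × 0.358 = 129°
tan(βl) = -1.24
For an open-circuited stub, Z_in = −jZ_0·cot(βl) = −jZ_0/tan(βl)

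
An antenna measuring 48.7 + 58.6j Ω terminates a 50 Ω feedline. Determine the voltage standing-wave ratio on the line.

VSWR ≈ 3.09

Γ = (Z_L − Z_0)/(Z_L + Z_0) = (-1.3 + j58.6)/(98.7 + j58.6)
|Γ| = 58.6/115 = 0.511
VSWR = (1 + |Γ|)/(1 − |Γ|) = 1.51/0.489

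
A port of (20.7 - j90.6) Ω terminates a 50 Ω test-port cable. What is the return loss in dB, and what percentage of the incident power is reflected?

Γ = (-29.3 − j90.6)/(70.7 − j90.6), |Γ| = 0.829
RL = −20·log₁₀(0.829) = 1.63 dB
P_refl/P_inc = |Γ|² = 0.687

RL ≈ 1.63 dB; 68.7% of incident power reflected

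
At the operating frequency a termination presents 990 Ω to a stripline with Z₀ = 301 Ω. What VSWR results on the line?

Γ = (990 − 301)/(990 + 301) = 0.534
VSWR = (1 + 0.534)/(1 − 0.534)

VSWR ≈ 3.29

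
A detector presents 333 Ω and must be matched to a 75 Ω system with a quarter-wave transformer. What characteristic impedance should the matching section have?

Z_qwt ≈ 158 Ω

Z_qwt = √(Z_0·R_L) = √(75 × 333) = √24980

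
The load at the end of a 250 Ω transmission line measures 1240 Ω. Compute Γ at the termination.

Γ = 0.664

Γ = (Z_L − Z_0)/(Z_L + Z_0) = (1240 − 250)/(1240 + 250) = 990/1490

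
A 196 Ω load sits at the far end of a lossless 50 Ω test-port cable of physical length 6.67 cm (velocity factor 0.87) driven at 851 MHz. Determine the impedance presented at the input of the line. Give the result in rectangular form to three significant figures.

λ = v/f = 0.87·c / 851 MHz = 0.307 m
βl = 2π·l/λ = 2π × 0.217 = 78.3°
tan(βl) = tan(78.3°) = 4.83
Z_in = Z_0·(Z_L + jZ_0·tanβl)/(Z_0 + jZ_L·tanβl)
     = 50·(196 + j241)/(50 + j946)

Z_in ≈ 13.3 − j9.66 Ω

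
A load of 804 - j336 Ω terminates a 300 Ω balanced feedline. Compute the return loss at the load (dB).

RL ≈ 5.6 dB

Γ = (504 − j336)/(1104 − j336), |Γ| = 0.525
RL = −20·log₁₀|Γ| = −20·log₁₀(0.525)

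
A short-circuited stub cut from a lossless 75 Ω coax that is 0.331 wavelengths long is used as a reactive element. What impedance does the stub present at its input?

Z_in ≈ −j134 Ω

βl = 2π × 0.331 = 119°
tan(βl) = -1.79
For a short-circuited stub, Z_in = jZ_0·tan(βl)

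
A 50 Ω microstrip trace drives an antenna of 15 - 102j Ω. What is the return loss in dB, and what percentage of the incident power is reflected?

RL ≈ 0.997 dB; 79.5% of incident power reflected

Γ = (-35 − j102)/(65 − j102), |Γ| = 0.892
RL = −20·log₁₀(0.892) = 0.997 dB
P_refl/P_inc = |Γ|² = 0.795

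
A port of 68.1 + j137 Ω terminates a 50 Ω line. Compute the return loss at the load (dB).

RL ≈ 2.34 dB

Γ = (18.1 + j137)/(118.1 + j137), |Γ| = 0.764
RL = −20·log₁₀|Γ| = −20·log₁₀(0.764)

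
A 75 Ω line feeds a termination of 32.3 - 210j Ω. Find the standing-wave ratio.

VSWR ≈ 20.9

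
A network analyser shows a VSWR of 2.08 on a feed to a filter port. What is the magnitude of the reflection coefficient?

|Γ| ≈ 0.351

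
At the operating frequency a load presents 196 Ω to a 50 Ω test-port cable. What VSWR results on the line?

VSWR ≈ 3.92

Γ = (196 − 50)/(196 + 50) = 0.593
VSWR = (1 + 0.593)/(1 − 0.593)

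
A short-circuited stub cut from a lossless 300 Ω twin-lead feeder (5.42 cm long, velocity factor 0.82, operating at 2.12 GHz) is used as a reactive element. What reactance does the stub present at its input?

λ = v/f = 0.82·c / 2.12 GHz = 0.116 m
βl = 2π·l/λ = 2π × 0.467 = 168°
tan(βl) = -0.21
For a short-circuited stub, Z_in = jZ_0·tan(βl)

X_in ≈ -62.9 Ω (capacitive)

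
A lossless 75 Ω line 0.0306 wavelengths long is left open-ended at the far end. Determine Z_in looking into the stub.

βl = 2π × 0.0306 = 11°
tan(βl) = 0.195
For an open-ended stub, Z_in = −jZ_0·cot(βl) = −jZ_0/tan(βl)

Z_in ≈ −j385 Ω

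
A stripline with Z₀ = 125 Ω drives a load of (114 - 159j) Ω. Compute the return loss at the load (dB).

RL ≈ 5.11 dB

Γ = (-11 − j159)/(239 − j159), |Γ| = 0.555
RL = −20·log₁₀|Γ| = −20·log₁₀(0.555)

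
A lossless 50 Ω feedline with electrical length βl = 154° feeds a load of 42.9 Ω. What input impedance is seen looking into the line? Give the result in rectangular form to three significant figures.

Z_in ≈ 45.2 − j5.48 Ω

tan(βl) = tan(154°) = -0.488
Z_in = Z_0·(Z_L + jZ_0·tanβl)/(Z_0 + jZ_L·tanβl)
     = 50·(42.9 − j24.4)/(50 − j20.9)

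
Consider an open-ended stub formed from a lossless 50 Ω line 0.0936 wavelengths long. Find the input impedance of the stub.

Z_in ≈ −j75 Ω

βl = 2π × 0.0936 = 33.7°
tan(βl) = 0.667
For an open-ended stub, Z_in = −jZ_0·cot(βl) = −jZ_0/tan(βl)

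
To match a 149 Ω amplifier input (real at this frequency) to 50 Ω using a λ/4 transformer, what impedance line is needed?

Z_qwt ≈ 86.3 Ω

Z_qwt = √(Z_0·R_L) = √(50 × 149) = √7450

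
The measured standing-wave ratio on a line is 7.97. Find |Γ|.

|Γ| ≈ 0.777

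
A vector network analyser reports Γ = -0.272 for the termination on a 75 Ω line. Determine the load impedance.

Z_L = Z_0·(1 + Γ)/(1 − Γ) = 75·(0.728)/(1.27)

Z_L ≈ 42.9 Ω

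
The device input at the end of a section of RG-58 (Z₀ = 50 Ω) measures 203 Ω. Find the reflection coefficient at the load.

Γ = 0.605

Γ = (Z_L − Z_0)/(Z_L + Z_0) = (203 − 50)/(203 + 50) = 153/253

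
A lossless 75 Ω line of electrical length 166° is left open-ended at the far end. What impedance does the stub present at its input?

Z_in ≈ +j301 Ω

tan(βl) = -0.249
For an open-ended stub, Z_in = −jZ_0·cot(βl) = −jZ_0/tan(βl)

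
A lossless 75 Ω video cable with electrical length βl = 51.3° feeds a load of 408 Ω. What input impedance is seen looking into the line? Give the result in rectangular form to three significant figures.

Z_in ≈ 22.2 − j56.8 Ω

tan(βl) = tan(51.3°) = 1.25
Z_in = Z_0·(Z_L + jZ_0·tanβl)/(Z_0 + jZ_L·tanβl)
     = 75·(408 + j93.6)/(75 + j509)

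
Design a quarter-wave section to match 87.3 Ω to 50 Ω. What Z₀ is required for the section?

Z_qwt ≈ 66.1 Ω

Z_qwt = √(Z_0·R_L) = √(50 × 87.3) = √4365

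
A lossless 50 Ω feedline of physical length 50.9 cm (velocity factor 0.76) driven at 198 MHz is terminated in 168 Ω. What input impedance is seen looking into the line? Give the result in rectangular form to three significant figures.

Z_in ≈ 72.9 + j74.3 Ω

λ = v/f = 0.76·c / 198 MHz = 1.15 m
βl = 2π·l/λ = 2π × 0.442 = 159°
tan(βl) = tan(159°) = -0.381
Z_in = Z_0·(Z_L + jZ_0·tanβl)/(Z_0 + jZ_L·tanβl)
     = 50·(168 − j19.1)/(50 − j64.1)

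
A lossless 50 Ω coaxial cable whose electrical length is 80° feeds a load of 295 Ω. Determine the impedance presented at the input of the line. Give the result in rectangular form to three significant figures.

tan(βl) = tan(80°) = 5.67
Z_in = Z_0·(Z_L + jZ_0·tanβl)/(Z_0 + jZ_L·tanβl)
     = 50·(295 + j284)/(50 + j1670)

Z_in ≈ 8.73 − j8.56 Ω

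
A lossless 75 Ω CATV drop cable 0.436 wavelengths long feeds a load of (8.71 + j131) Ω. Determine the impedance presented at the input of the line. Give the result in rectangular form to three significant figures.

βl = 2π × 0.436 = 157°
tan(βl) = tan(157°) = -0.425
Z_in = Z_0·(Z_L + jZ_0·tanβl)/(Z_0 + jZ_L·tanβl)
     = 75·(8.71 + j99.1)/(131 − j3.7)

Z_in ≈ 3.38 + j57 Ω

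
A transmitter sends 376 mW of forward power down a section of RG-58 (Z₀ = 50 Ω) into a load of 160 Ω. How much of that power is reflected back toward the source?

P_reflected ≈ 103 mW

Γ = (160 − 50)/(160 + 50) = 0.524
|Γ|² = 0.274
P_refl = |Γ|²·P_inc = 103 mW, P_del = (1 − |Γ|²)·P_inc = 273 mW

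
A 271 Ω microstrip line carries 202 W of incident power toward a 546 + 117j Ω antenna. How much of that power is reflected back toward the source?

|Γ| = |(275 + j117)/(817 + j117)| = 0.362
|Γ|² = 0.131
P_refl = |Γ|²·P_inc = 26.5 W, P_del = (1 − |Γ|²)·P_inc = 176 W

P_reflected ≈ 26.5 W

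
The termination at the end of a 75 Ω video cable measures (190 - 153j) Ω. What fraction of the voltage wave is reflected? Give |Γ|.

Γ = (Z_L − Z_0)/(Z_L + Z_0) = (115 − j153)/(265 − j153)
|Γ| = 191/306

|Γ| ≈ 0.625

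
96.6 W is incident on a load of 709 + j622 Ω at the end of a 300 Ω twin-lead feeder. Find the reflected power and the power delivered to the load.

|Γ| = |(409 + j622)/(1009 + j622)| = 0.628
|Γ|² = 0.394
P_refl = |Γ|²·P_inc = 38.1 W, P_del = (1 − |Γ|²)·P_inc = 58.5 W

P_reflected ≈ 38.1 W; P_delivered ≈ 58.5 W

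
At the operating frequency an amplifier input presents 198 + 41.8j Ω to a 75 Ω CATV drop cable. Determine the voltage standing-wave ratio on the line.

VSWR ≈ 2.78

Γ = (Z_L − Z_0)/(Z_L + Z_0) = (123 + j41.8)/(273 + j41.8)
|Γ| = 130/276 = 0.47
VSWR = (1 + |Γ|)/(1 − |Γ|) = 1.47/0.53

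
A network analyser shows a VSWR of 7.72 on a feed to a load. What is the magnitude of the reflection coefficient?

|Γ| ≈ 0.771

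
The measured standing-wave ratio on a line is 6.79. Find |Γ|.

|Γ| ≈ 0.743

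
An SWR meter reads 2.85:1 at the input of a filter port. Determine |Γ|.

|Γ| ≈ 0.481

|Γ| = (S − 1)/(S + 1) = (2.85 − 1)/(2.85 + 1) = 1.85/3.85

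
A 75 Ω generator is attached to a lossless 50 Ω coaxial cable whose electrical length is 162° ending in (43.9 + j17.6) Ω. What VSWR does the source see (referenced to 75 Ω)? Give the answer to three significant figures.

tan(βl) = -0.325
Z_in = Z_0·(Z_L + jZ_0·tanβl)/(Z_0 + jZ_L·tanβl) = 36.7 + j10.6 Ω
Γ_s = (Z_in − Z_s)/(Z_in + Z_s) = (-38.3 + j10.6)/(112 + j10.6), |Γ_s| = 0.354
VSWR = (1 + |Γ_s|)/(1 − |Γ_s|)

VSWR ≈ 2.1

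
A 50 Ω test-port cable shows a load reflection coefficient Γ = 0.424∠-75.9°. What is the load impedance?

Z_L = Z_0·(1 + Γ)/(1 − Γ) = 50·(1.1 − j0.411)/(0.897 + j0.411)

Z_L ≈ 42.1 − j42.3 Ω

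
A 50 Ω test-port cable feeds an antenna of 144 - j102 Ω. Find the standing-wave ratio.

VSWR ≈ 4.45

Γ = (Z_L − Z_0)/(Z_L + Z_0) = (94 − j102)/(194 − j102)
|Γ| = 139/219 = 0.633
VSWR = (1 + |Γ|)/(1 − |Γ|) = 1.63/0.367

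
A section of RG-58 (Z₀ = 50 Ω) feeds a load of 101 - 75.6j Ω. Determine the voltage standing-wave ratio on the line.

Γ = (Z_L − Z_0)/(Z_L + Z_0) = (51 − j75.6)/(151 − j75.6)
|Γ| = 91.2/169 = 0.54
VSWR = (1 + |Γ|)/(1 − |Γ|) = 1.54/0.46

VSWR ≈ 3.35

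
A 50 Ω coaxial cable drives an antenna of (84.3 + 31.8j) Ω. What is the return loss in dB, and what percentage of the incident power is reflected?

Γ = (34.3 + j31.8)/(134.3 + j31.8), |Γ| = 0.339
RL = −20·log₁₀(0.339) = 9.4 dB
P_refl/P_inc = |Γ|² = 0.115

RL ≈ 9.4 dB; 11.5% of incident power reflected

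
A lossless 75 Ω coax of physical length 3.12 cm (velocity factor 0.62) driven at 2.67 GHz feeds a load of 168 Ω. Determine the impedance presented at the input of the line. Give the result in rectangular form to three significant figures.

λ = v/f = 0.62·c / 2.67 GHz = 0.0697 m
βl = 2π·l/λ = 2π × 0.448 = 161°
tan(βl) = tan(161°) = -0.34
Z_in = Z_0·(Z_L + jZ_0·tanβl)/(Z_0 + jZ_L·tanβl)
     = 75·(168 − j25.5)/(75 − j57.1)

Z_in ≈ 119 + j64.8 Ω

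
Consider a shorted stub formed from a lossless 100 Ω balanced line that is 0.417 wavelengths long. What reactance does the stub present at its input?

X_in ≈ -57.5 Ω (capacitive)

βl = 2π × 0.417 = 150°
tan(βl) = -0.575
For a shorted stub, Z_in = jZ_0·tan(βl)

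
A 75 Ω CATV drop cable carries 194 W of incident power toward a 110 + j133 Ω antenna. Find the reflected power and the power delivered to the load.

|Γ| = |(35 + j133)/(185 + j133)| = 0.604
|Γ|² = 0.364
P_refl = |Γ|²·P_inc = 70.7 W, P_del = (1 − |Γ|²)·P_inc = 123 W

P_reflected ≈ 70.7 W; P_delivered ≈ 123 W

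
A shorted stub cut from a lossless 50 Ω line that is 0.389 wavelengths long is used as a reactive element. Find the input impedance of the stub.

Z_in ≈ −j41.9 Ω

βl = 2π × 0.389 = 140°
tan(βl) = -0.838
For a shorted stub, Z_in = jZ_0·tan(βl)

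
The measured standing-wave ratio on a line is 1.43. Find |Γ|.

|Γ| ≈ 0.177

|Γ| = (S − 1)/(S + 1) = (1.43 − 1)/(1.43 + 1) = 0.43/2.43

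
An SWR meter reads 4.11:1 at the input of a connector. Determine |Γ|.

|Γ| ≈ 0.609

|Γ| = (S − 1)/(S + 1) = (4.11 − 1)/(4.11 + 1) = 3.11/5.11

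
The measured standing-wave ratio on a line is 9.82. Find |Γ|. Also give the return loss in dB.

|Γ| = (S − 1)/(S + 1) = (9.82 − 1)/(9.82 + 1) = 8.82/10.8
RL = −20·log₁₀|Γ| = −20·log₁₀(0.815)

|Γ| ≈ 0.815; return loss ≈ 1.78 dB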